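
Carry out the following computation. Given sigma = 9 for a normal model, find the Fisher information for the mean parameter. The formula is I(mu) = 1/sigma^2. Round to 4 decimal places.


The Fisher information for the mean of a normal distribution is I(mu) = 1/sigma^2.
sigma = 9, so sigma^2 = 81.
I(mu) = 1/81 = 0.0123

0.0123


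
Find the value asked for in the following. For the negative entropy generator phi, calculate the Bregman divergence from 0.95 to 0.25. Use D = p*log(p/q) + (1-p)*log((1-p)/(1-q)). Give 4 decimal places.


Bregman divergence with negative entropy generator:
D = p*log(p/q) + (1-p)*log((1-p)/(1-q)).
p = 0.95, q = 0.25.
p*log(p/q) = 0.95*log(0.95/0.25) = 1.268251.
(1-p)*log((1-p)/(1-q)) = 0.05*log(0.05/0.75) = -0.135403.
D = 1.268251 + -0.135403 = 1.1328

1.1328


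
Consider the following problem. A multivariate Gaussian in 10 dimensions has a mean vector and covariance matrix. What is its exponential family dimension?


Exponential family dimension calculation:
For 10-dim MVN: mean has 10 params, covariance has 10*11/2 = 55 unique entries.
Total dim = 10 + 55 = 65.

65


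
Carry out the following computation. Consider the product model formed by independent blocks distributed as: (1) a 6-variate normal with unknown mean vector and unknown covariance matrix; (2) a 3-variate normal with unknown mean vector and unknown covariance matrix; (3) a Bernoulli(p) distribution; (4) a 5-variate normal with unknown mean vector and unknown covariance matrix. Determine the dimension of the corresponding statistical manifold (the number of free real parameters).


The dimension of a statistical manifold equals the number of free
(independent) real parameters of the model. For a product of independent
blocks the parameter counts add.
- 6-variate normal: 6 (mean) + 6*7/2 = 21 (symmetric covariance) = 27.
- 3-variate normal: 3 (mean) + 3*4/2 = 6 (symmetric covariance) = 9.
- Bernoulli (p): 1.
- 5-variate normal: 5 (mean) + 5*6/2 = 15 (symmetric covariance) = 20.
Total = 27 + 9 + 1 + 20 = 57.
Dimension = 57

57


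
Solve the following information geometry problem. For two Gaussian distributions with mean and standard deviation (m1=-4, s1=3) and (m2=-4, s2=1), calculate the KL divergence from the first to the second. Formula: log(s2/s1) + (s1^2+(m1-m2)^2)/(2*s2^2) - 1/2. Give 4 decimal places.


KL divergence between normal distributions:
KL = log(s2/s1) + (s1^2 + (m1-m2)^2)/(2*s2^2) - 1/2.
log(1/3) = -1.098612.
(3^2 + (-4--4)^2)/(2*1^2) = (9 + 0)/2 = 4.5.
KL = -1.098612 + 4.5 - 0.5 = 2.9014

2.9014


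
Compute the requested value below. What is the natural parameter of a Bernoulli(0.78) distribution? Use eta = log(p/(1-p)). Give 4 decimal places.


Natural parameter for Bernoulli: eta = log(p/(1-p)).
p = 0.78, 1-p = 0.22.
p/(1-p) = 3.545455.
eta = log(3.545455) = 1.2657

1.2657


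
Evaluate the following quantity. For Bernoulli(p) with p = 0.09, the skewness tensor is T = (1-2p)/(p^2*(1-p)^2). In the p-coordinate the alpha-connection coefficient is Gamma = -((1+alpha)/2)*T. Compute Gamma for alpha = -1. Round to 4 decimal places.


Skewness (Amari-Chentsov) tensor: T = (1-2p)/(p^2*(1-p)^2).
p = 0.09, 1-2p = 0.82, p^2 = 0.0081, (1-p)^2 = 0.8281.
T = 0.82/(0.0081 * 0.8281) = 122.249206.
In the p-coordinate, Gamma^(alpha) = Gamma^(0) - (alpha/2)*T with Gamma^(0) = (1/2)*g'(p) = -T/2,
so Gamma^(alpha) = -((1+alpha)/2)*T.
alpha = -1, -(1+alpha)/2 = 0.0.
Gamma = 0.0 * 122.249206 = 0.0000

0.0000


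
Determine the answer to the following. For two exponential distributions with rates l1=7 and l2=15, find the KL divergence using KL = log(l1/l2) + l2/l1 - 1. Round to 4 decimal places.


KL divergence for exponential family:
KL = log(l1/l2) + l2/l1 - 1.
log(7/15) = -0.76214.
15/7 = 2.142857.
KL = -0.76214 + 2.142857 - 1 = 0.3807

0.3807


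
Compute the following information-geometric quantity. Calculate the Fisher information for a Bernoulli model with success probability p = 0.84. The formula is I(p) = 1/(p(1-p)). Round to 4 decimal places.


For Bernoulli(p), Fisher information is I(p) = 1/(p*(1-p)).
p = 0.84, 1-p = 0.16.
p*(1-p) = 0.1344.
I(p) = 1/0.1344 = 7.4405

7.4405


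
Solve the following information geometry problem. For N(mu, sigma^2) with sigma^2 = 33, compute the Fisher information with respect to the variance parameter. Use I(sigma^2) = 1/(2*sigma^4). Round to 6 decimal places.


Fisher information for variance: I(sigma^2) = 1/(2*sigma^4).
sigma^2 = 33, so sigma^4 = 1089.
I = 1/(2*1089) = 1/2178 = 0.000459

0.000459


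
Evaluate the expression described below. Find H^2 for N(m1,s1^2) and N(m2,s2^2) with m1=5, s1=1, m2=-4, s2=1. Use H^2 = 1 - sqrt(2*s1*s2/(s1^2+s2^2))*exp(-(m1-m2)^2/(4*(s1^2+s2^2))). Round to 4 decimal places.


Squared Hellinger distance for Gaussians:
H^2 = 1 - sqrt(2*s1*s2/(s1^2+s2^2)) * exp(-(m1-m2)^2/(4*(s1^2+s2^2))).
s1^2 = 1, s2^2 = 1, s1^2+s2^2 = 2.
sqrt(2*1*1/(2)) = 1.0.
(m1-m2)^2 = (9)^2 = 81.
exp(-81/(4*2)) = exp(-10.125) = 4e-05.
H^2 = 1 - 1.0*4e-05 = 1.0000

1.0000


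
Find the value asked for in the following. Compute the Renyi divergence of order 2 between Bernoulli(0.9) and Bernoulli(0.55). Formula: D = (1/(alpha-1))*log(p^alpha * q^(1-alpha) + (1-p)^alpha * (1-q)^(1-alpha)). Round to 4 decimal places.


Renyi divergence of order alpha between Bernoulli distributions:
D = (1/(alpha-1))*log(p^alpha * q^(1-alpha) + (1-p)^alpha * (1-q)^(1-alpha)).
alpha = 2, p = 0.9, q = 0.55.
p^alpha * q^(1-alpha) = 0.9^2 * 0.55^-1 = 1.472727.
(1-p)^alpha * (1-q)^(1-alpha) = 0.1^2 * 0.45^-1 = 0.022222.
sum = 1.472727 + 0.022222 = 1.494949.
D = (1/1)*log(1.494949) = 0.4021

0.4021


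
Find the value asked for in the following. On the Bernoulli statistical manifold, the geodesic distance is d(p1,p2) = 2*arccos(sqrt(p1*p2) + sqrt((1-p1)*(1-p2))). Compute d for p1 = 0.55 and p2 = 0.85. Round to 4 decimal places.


Geodesic distance on Bernoulli manifold:
d(p1,p2) = 2*arccos(sqrt(p1*p2) + sqrt((1-p1)*(1-p2))).
sqrt(p1*p2) = sqrt(0.55*0.85) = 0.68374.
sqrt((1-p1)*(1-p2)) = sqrt(0.45*0.15) = 0.259808.
arg = 0.68374 + 0.259808 = 0.943547.
d = 2*arccos(0.943547) = 0.6752

0.6752


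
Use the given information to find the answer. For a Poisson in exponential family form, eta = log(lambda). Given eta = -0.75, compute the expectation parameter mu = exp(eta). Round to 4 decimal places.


Expectation parameter for Poisson exponential family:
mu = exp(eta).
eta = -0.75.
mu = exp(-0.75) = 0.4724

0.4724


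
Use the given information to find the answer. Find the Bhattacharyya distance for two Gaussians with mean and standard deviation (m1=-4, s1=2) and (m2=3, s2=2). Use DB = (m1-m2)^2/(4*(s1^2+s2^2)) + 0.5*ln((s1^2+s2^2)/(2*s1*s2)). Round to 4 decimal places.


Bhattacharyya distance between two Gaussians:
DB = (m1-m2)^2/(4*(s1^2+s2^2)) + (1/2)*ln((s1^2+s2^2)/(2*s1*s2)).
(m1-m2)^2 = (-7)^2 = 49.
s1^2+s2^2 = 4 + 4 = 8.
term1 = 49/32 = 1.53125.
term2 = 0.5*ln(8/8.0) = 0.0.
DB = 1.53125 + 0.0 = 1.5313

1.5313


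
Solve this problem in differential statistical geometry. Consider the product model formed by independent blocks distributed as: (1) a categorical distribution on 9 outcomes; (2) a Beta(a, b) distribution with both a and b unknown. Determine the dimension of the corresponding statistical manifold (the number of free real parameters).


The dimension of a statistical manifold equals the number of free
(independent) real parameters of the model. For a product of independent
blocks the parameter counts add.
- categorical on 9 outcomes (probabilities sum to 1): 9-1 = 8.
- Beta (a, b): 2.
Total = 8 + 2 = 10.
Dimension = 10

10


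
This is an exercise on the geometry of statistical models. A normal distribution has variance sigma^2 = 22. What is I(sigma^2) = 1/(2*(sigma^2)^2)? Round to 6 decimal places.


Fisher information for variance: I(sigma^2) = 1/(2*sigma^4).
sigma^2 = 22, so sigma^4 = 484.
I = 1/(2*484) = 1/968 = 0.001033

0.001033


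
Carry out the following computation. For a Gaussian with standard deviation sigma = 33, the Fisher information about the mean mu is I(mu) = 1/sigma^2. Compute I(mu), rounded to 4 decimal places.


The Fisher information for the mean of a normal distribution is I(mu) = 1/sigma^2.
sigma = 33, so sigma^2 = 1089.
I(mu) = 1/1089 = 0.0009

0.0009


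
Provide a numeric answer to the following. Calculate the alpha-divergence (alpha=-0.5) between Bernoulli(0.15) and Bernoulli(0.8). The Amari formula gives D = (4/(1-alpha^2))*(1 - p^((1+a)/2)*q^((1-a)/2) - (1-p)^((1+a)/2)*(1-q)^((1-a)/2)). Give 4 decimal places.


Amari alpha-divergence:
D = (4/(1-alpha^2))*(1 - p^((1+a)/2)*q^((1-a)/2) - (1-p)^((1+a)/2)*(1-q)^((1-a)/2)).
alpha = -0.5, p = 0.15, q = 0.8.
e1 = (1+alpha)/2 = 0.25, e2 = (1-alpha)/2 = 0.75.
t1 = p^e1 * q^e2 = 0.15^0.25 * 0.8^0.75 = 0.52643.
t2 = (1-p)^e1 * (1-q)^e2 = 0.85^0.25 * 0.2^0.75 = 0.287162.
4/(1-alpha^2) = 5.333333.
D = 5.333333*(1 - 0.52643 - 0.287162) = 0.9942

0.9942


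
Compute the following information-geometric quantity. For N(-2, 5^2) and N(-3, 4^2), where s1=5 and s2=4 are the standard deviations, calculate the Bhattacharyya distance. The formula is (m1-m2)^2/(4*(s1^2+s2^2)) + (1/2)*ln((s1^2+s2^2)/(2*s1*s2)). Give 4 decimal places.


Bhattacharyya distance between two Gaussians:
DB = (m1-m2)^2/(4*(s1^2+s2^2)) + (1/2)*ln((s1^2+s2^2)/(2*s1*s2)).
(m1-m2)^2 = (1)^2 = 1.
s1^2+s2^2 = 25 + 16 = 41.
term1 = 1/164 = 0.006098.
term2 = 0.5*ln(41/40.0) = 0.012346.
DB = 0.006098 + 0.012346 = 0.0184

0.0184


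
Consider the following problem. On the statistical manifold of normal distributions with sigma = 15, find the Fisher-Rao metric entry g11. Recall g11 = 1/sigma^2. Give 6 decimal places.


For the 2-parameter normal family, the Fisher metric has:
  g11 = 1/sigma^2, g22 = 2/sigma^2.
sigma = 15, sigma^2 = 225.
g11 = 0.004444

0.004444


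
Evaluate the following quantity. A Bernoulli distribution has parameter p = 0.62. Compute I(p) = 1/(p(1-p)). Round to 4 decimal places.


For Bernoulli(p), Fisher information is I(p) = 1/(p*(1-p)).
p = 0.62, 1-p = 0.38.
p*(1-p) = 0.2356.
I(p) = 1/0.2356 = 4.2445

4.2445


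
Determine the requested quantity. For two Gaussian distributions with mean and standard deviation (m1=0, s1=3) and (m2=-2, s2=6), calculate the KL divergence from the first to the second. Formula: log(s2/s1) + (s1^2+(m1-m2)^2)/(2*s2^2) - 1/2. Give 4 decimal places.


KL divergence between normal distributions:
KL = log(s2/s1) + (s1^2 + (m1-m2)^2)/(2*s2^2) - 1/2.
log(6/3) = 0.693147.
(3^2 + (0--2)^2)/(2*6^2) = (9 + 4)/72 = 0.180556.
KL = 0.693147 + 0.180556 - 0.5 = 0.3737

0.3737


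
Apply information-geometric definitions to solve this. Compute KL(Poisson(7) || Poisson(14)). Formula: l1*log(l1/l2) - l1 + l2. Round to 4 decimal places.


KL divergence for Poisson:
KL = l1*log(l1/l2) - l1 + l2.
l1 = 7, l2 = 14.
log(7/14) = -0.693147.
l1*log(l1/l2) = 7 * -0.693147 = -4.85203.
KL = -4.85203 - 7 + 14 = 2.1480

2.1480


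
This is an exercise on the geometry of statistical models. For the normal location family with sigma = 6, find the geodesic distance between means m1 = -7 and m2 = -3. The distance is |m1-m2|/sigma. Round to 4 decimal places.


On the fixed-variance normal subfamily, geodesic distance = |m1-m2|/sigma.
|-7 - -3| = 4.
sigma = 6.
d = 4/6 = 0.6667

0.6667


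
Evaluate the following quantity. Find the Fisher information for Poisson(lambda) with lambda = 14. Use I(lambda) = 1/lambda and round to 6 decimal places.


Fisher information for Poisson: I(lambda) = 1/lambda.
lambda = 14.
I(lambda) = 1/14 = 0.071429

0.071429


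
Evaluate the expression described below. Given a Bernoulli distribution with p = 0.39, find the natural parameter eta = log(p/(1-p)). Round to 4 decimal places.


Natural parameter for Bernoulli: eta = log(p/(1-p)).
p = 0.39, 1-p = 0.61.
p/(1-p) = 0.639344.
eta = log(0.639344) = -0.4473

-0.4473


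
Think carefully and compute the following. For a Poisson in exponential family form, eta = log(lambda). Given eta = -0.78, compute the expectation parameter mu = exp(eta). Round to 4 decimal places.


Expectation parameter for Poisson exponential family:
mu = exp(eta).
eta = -0.78.
mu = exp(-0.78) = 0.4584

0.4584


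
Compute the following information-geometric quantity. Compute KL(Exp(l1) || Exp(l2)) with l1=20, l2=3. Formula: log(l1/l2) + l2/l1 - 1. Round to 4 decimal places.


KL divergence for exponential family:
KL = log(l1/l2) + l2/l1 - 1.
log(20/3) = 1.89712.
3/20 = 0.15.
KL = 1.89712 + 0.15 - 1 = 1.0471

1.0471


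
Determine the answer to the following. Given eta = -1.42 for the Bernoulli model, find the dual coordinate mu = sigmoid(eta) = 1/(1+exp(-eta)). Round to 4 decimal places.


Dual coordinate (expectation parameter) for Bernoulli:
mu = 1/(1+exp(-eta)).
eta = -1.42.
exp(-eta) = exp(1.42) = 4.13712.
mu = 1/(1+4.13712) = 0.1947

0.1947


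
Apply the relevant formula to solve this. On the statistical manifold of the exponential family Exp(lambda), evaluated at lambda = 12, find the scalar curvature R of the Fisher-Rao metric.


This family has a single free parameter, so its statistical manifold
is 1-dimensional. The Riemann curvature tensor of any 1-dimensional
Riemannian manifold vanishes identically, so R = 0.

0


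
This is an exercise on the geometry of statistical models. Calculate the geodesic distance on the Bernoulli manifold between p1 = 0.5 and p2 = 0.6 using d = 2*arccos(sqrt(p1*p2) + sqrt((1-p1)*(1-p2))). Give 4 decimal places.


Geodesic distance on Bernoulli manifold:
d(p1,p2) = 2*arccos(sqrt(p1*p2) + sqrt((1-p1)*(1-p2))).
sqrt(p1*p2) = sqrt(0.5*0.6) = 0.547723.
sqrt((1-p1)*(1-p2)) = sqrt(0.5*0.4) = 0.447214.
arg = 0.547723 + 0.447214 = 0.994936.
d = 2*arccos(0.994936) = 0.2014

0.2014


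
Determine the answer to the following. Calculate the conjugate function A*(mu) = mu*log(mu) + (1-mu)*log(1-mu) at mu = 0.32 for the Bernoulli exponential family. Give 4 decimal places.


Legendre transform for Bernoulli:
A*(mu) = mu*log(mu) + (1-mu)*log(1-mu).
mu = 0.32, 1-mu = 0.68.
mu*log(mu) = 0.32*log(0.32) = -0.364619.
(1-mu)*log(1-mu) = 0.68*log(0.68) = -0.26225.
A* = -0.364619 + -0.26225 = -0.6269

-0.6269


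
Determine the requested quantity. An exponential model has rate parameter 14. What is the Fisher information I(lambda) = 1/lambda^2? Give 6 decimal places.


Fisher information for exponential: I(lambda) = 1/lambda^2.
lambda = 14, lambda^2 = 196.
I = 1/196 = 0.005102

0.005102


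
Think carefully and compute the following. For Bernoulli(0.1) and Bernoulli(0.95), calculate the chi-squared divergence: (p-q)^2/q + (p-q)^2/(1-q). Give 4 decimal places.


Chi-squared divergence between Bernoulli distributions:
chi^2 = (p-q)^2/q + (p-q)^2/(1-q).
p = 0.1, q = 0.95, p-q = -0.85.
(p-q)^2 = 0.7225.
term1 = 0.7225/0.95 = 0.760526.
term2 = 0.7225/0.05 = 14.45.
chi^2 = 0.760526 + 14.45 = 15.2105

15.2105


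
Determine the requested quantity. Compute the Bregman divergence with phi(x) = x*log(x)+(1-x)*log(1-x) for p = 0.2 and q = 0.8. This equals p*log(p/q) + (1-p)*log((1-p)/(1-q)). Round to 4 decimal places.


Bregman divergence with negative entropy generator:
D = p*log(p/q) + (1-p)*log((1-p)/(1-q)).
p = 0.2, q = 0.8.
p*log(p/q) = 0.2*log(0.2/0.8) = -0.277259.
(1-p)*log((1-p)/(1-q)) = 0.8*log(0.8/0.2) = 1.109035.
D = -0.277259 + 1.109035 = 0.8318

0.8318


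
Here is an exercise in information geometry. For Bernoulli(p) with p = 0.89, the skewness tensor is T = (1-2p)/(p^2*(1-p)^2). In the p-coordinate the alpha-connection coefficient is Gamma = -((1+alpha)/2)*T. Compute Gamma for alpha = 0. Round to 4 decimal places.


Skewness (Amari-Chentsov) tensor: T = (1-2p)/(p^2*(1-p)^2).
p = 0.89, 1-2p = -0.78, p^2 = 0.7921, (1-p)^2 = 0.0121.
T = -0.78/(0.7921 * 0.0121) = -81.382161.
In the p-coordinate, Gamma^(alpha) = Gamma^(0) - (alpha/2)*T with Gamma^(0) = (1/2)*g'(p) = -T/2,
so Gamma^(alpha) = -((1+alpha)/2)*T.
alpha = 0, -(1+alpha)/2 = -0.5.
Gamma = -0.5 * -81.382161 = 40.6911

40.6911


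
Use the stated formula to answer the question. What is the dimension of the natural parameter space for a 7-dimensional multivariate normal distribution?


Exponential family dimension calculation:
For 7-dim MVN: mean has 7 params, covariance has 7*8/2 = 28 unique entries.
Total dim = 7 + 28 = 35.

35


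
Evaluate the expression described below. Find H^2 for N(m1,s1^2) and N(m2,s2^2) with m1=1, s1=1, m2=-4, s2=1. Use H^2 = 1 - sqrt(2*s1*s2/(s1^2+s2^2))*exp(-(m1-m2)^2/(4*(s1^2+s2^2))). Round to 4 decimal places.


Squared Hellinger distance for Gaussians:
H^2 = 1 - sqrt(2*s1*s2/(s1^2+s2^2)) * exp(-(m1-m2)^2/(4*(s1^2+s2^2))).
s1^2 = 1, s2^2 = 1, s1^2+s2^2 = 2.
sqrt(2*1*1/(2)) = 1.0.
(m1-m2)^2 = (5)^2 = 25.
exp(-25/(4*2)) = exp(-3.125) = 0.043937.
H^2 = 1 - 1.0*0.043937 = 0.9561

0.9561


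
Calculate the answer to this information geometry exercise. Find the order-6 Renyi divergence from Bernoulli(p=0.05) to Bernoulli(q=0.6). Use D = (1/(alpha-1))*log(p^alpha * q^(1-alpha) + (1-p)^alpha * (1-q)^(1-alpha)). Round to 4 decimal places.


Renyi divergence of order alpha between Bernoulli distributions:
D = (1/(alpha-1))*log(p^alpha * q^(1-alpha) + (1-p)^alpha * (1-q)^(1-alpha)).
alpha = 6, p = 0.05, q = 0.6.
p^alpha * q^(1-alpha) = 0.05^6 * 0.6^-5 = 0.0.
(1-p)^alpha * (1-q)^(1-alpha) = 0.95^6 * 0.4^-5 = 71.786317.
sum = 0.0 + 71.786317 = 71.786318.
D = (1/5)*log(71.786318) = 0.8547

0.8547


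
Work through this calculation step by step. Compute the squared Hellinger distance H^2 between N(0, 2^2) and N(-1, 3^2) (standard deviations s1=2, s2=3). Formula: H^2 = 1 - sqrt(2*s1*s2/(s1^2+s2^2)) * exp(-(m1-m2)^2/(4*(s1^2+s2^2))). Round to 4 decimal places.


Squared Hellinger distance for Gaussians:
H^2 = 1 - sqrt(2*s1*s2/(s1^2+s2^2)) * exp(-(m1-m2)^2/(4*(s1^2+s2^2))).
s1^2 = 4, s2^2 = 9, s1^2+s2^2 = 13.
sqrt(2*2*3/(13)) = 0.960769.
(m1-m2)^2 = (1)^2 = 1.
exp(-1/(4*13)) = exp(-0.019231) = 0.980953.
H^2 = 1 - 0.960769*0.980953 = 0.0575

0.0575


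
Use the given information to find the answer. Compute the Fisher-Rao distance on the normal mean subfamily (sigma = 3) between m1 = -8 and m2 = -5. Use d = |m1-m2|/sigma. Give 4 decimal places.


On the fixed-variance normal subfamily, geodesic distance = |m1-m2|/sigma.
|-8 - -5| = 3.
sigma = 3.
d = 3/3 = 1.0000

1.0000


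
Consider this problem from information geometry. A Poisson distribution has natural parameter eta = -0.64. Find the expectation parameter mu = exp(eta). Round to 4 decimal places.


Expectation parameter for Poisson exponential family:
mu = exp(eta).
eta = -0.64.
mu = exp(-0.64) = 0.5273

0.5273


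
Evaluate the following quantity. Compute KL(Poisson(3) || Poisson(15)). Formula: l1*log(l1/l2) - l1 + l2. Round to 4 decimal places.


KL divergence for Poisson:
KL = l1*log(l1/l2) - l1 + l2.
l1 = 3, l2 = 15.
log(3/15) = -1.609438.
l1*log(l1/l2) = 3 * -1.609438 = -4.828314.
KL = -4.828314 - 3 + 15 = 7.1717

7.1717


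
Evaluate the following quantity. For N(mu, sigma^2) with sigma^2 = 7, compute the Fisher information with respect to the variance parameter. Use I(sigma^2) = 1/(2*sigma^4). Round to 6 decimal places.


Fisher information for variance: I(sigma^2) = 1/(2*sigma^4).
sigma^2 = 7, so sigma^4 = 49.
I = 1/(2*49) = 1/98 = 0.010204

0.010204


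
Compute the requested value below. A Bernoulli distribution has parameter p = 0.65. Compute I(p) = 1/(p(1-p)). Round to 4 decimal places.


For Bernoulli(p), Fisher information is I(p) = 1/(p*(1-p)).
p = 0.65, 1-p = 0.35.
p*(1-p) = 0.2275.
I(p) = 1/0.2275 = 4.3956

4.3956


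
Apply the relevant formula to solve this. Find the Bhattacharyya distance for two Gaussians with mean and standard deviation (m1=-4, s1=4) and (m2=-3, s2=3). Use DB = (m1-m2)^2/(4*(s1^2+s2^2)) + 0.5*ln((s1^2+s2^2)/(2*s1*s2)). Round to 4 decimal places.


Bhattacharyya distance between two Gaussians:
DB = (m1-m2)^2/(4*(s1^2+s2^2)) + (1/2)*ln((s1^2+s2^2)/(2*s1*s2)).
(m1-m2)^2 = (-1)^2 = 1.
s1^2+s2^2 = 16 + 9 = 25.
term1 = 1/100 = 0.01.
term2 = 0.5*ln(25/24.0) = 0.020411.
DB = 0.01 + 0.020411 = 0.0304

0.0304


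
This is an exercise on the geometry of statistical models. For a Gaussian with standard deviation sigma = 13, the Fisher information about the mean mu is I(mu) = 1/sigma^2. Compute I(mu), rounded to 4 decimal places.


The Fisher information for the mean of a normal distribution is I(mu) = 1/sigma^2.
sigma = 13, so sigma^2 = 169.
I(mu) = 1/169 = 0.0059

0.0059


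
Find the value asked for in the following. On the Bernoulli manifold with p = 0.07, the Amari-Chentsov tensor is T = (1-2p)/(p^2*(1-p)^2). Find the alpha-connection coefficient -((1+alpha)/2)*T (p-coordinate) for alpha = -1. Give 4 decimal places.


Skewness (Amari-Chentsov) tensor: T = (1-2p)/(p^2*(1-p)^2).
p = 0.07, 1-2p = 0.86, p^2 = 0.0049, (1-p)^2 = 0.8649.
T = 0.86/(0.0049 * 0.8649) = 202.92543.
In the p-coordinate, Gamma^(alpha) = Gamma^(0) - (alpha/2)*T with Gamma^(0) = (1/2)*g'(p) = -T/2,
so Gamma^(alpha) = -((1+alpha)/2)*T.
alpha = -1, -(1+alpha)/2 = 0.0.
Gamma = 0.0 * 202.92543 = 0.0000

0.0000


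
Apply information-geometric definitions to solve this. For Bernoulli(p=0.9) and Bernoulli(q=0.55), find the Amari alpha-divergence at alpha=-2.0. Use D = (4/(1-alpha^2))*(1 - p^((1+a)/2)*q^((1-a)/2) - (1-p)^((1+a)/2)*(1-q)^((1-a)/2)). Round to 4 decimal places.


Amari alpha-divergence:
D = (4/(1-alpha^2))*(1 - p^((1+a)/2)*q^((1-a)/2) - (1-p)^((1+a)/2)*(1-q)^((1-a)/2)).
alpha = -2.0, p = 0.9, q = 0.55.
e1 = (1+alpha)/2 = -0.5, e2 = (1-alpha)/2 = 1.5.
t1 = p^e1 * q^e2 = 0.9^-0.5 * 0.55^1.5 = 0.429955.
t2 = (1-p)^e1 * (1-q)^e2 = 0.1^-0.5 * 0.45^1.5 = 0.954594.
4/(1-alpha^2) = -1.333333.
D = -1.333333*(1 - 0.429955 - 0.954594) = 0.5127

0.5127


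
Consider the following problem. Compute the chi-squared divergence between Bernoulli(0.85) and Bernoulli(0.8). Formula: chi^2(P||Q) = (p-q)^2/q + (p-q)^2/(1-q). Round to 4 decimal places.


Chi-squared divergence between Bernoulli distributions:
chi^2 = (p-q)^2/q + (p-q)^2/(1-q).
p = 0.85, q = 0.8, p-q = 0.05.
(p-q)^2 = 0.0025.
term1 = 0.0025/0.8 = 0.003125.
term2 = 0.0025/0.2 = 0.0125.
chi^2 = 0.003125 + 0.0125 = 0.0156

0.0156


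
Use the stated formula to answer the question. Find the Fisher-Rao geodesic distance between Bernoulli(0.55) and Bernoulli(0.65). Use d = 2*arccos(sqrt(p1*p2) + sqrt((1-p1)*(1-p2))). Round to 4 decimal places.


Geodesic distance on Bernoulli manifold:
d(p1,p2) = 2*arccos(sqrt(p1*p2) + sqrt((1-p1)*(1-p2))).
sqrt(p1*p2) = sqrt(0.55*0.65) = 0.597913.
sqrt((1-p1)*(1-p2)) = sqrt(0.45*0.35) = 0.396863.
arg = 0.597913 + 0.396863 = 0.994776.
d = 2*arccos(0.994776) = 0.2045

0.2045


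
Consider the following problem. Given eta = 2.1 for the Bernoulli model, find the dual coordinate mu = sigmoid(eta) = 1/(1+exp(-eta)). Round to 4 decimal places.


Dual coordinate (expectation parameter) for Bernoulli:
mu = 1/(1+exp(-eta)).
eta = 2.1.
exp(-eta) = exp(-2.1) = 0.122456.
mu = 1/(1+0.122456) = 0.8909

0.8909


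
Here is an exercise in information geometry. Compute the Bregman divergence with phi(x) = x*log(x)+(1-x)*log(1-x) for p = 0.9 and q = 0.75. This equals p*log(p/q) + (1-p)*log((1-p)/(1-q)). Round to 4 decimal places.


Bregman divergence with negative entropy generator:
D = p*log(p/q) + (1-p)*log((1-p)/(1-q)).
p = 0.9, q = 0.75.
p*log(p/q) = 0.9*log(0.9/0.75) = 0.164089.
(1-p)*log((1-p)/(1-q)) = 0.1*log(0.1/0.25) = -0.091629.
D = 0.164089 + -0.091629 = 0.0725

0.0725


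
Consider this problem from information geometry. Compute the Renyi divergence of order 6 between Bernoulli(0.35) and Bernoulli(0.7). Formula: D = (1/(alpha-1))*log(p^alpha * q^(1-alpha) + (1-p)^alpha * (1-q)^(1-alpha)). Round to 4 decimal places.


Renyi divergence of order alpha between Bernoulli distributions:
D = (1/(alpha-1))*log(p^alpha * q^(1-alpha) + (1-p)^alpha * (1-q)^(1-alpha)).
alpha = 6, p = 0.35, q = 0.7.
p^alpha * q^(1-alpha) = 0.35^6 * 0.7^-5 = 0.010938.
(1-p)^alpha * (1-q)^(1-alpha) = 0.65^6 * 0.3^-5 = 31.036581.
sum = 0.010938 + 31.036581 = 31.047518.
D = (1/5)*log(31.047518) = 0.6871

0.6871


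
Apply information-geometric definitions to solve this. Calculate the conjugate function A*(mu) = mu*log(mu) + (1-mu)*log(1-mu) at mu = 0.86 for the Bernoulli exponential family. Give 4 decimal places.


Legendre transform for Bernoulli:
A*(mu) = mu*log(mu) + (1-mu)*log(1-mu).
mu = 0.86, 1-mu = 0.14.
mu*log(mu) = 0.86*log(0.86) = -0.129708.
(1-mu)*log(1-mu) = 0.14*log(0.14) = -0.275256.
A* = -0.129708 + -0.275256 = -0.4050

-0.4050


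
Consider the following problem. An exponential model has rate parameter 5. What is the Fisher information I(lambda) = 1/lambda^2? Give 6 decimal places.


Fisher information for exponential: I(lambda) = 1/lambda^2.
lambda = 5, lambda^2 = 25.
I = 1/25 = 0.040000

0.040000


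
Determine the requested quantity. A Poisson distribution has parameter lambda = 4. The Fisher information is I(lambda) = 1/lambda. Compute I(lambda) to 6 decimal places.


Fisher information for Poisson: I(lambda) = 1/lambda.
lambda = 4.
I(lambda) = 1/4 = 0.250000

0.250000


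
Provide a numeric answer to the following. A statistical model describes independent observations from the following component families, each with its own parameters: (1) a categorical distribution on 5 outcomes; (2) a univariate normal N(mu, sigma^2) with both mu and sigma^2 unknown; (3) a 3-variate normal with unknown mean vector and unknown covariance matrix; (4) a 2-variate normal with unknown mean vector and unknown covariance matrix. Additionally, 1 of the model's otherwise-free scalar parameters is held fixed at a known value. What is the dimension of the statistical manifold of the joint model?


The dimension of a statistical manifold equals the number of free
(independent) real parameters of the model. For a product of independent
blocks the parameter counts add.
- categorical on 5 outcomes (probabilities sum to 1): 5-1 = 4.
- normal (mu, sigma^2): 2.
- 3-variate normal: 3 (mean) + 3*4/2 = 6 (symmetric covariance) = 9.
- 2-variate normal: 2 (mean) + 2*3/2 = 3 (symmetric covariance) = 5.
Total = 4 + 2 + 9 + 5 = 20.
1 parameter(s) fixed at known values: 20 - 1 = 19.
Dimension = 19

19


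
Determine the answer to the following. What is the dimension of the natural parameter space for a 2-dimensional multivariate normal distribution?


Exponential family dimension calculation:
For 2-dim MVN: mean has 2 params, covariance has 2*3/2 = 3 unique entries.
Total dim = 2 + 3 = 5.

5


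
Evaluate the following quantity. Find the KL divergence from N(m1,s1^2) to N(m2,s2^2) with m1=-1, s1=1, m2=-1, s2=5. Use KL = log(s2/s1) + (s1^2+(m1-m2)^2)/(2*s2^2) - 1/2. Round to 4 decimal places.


KL divergence between normal distributions:
KL = log(s2/s1) + (s1^2 + (m1-m2)^2)/(2*s2^2) - 1/2.
log(5/1) = 1.609438.
(1^2 + (-1--1)^2)/(2*5^2) = (1 + 0)/50 = 0.02.
KL = 1.609438 + 0.02 - 0.5 = 1.1294

1.1294


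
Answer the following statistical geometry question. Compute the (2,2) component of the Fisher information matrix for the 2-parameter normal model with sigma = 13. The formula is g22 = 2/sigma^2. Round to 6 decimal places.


For the 2-parameter normal family, the Fisher metric has:
  g11 = 1/sigma^2, g22 = 2/sigma^2.
sigma = 13, sigma^2 = 169.
g22 = 0.011834

0.011834


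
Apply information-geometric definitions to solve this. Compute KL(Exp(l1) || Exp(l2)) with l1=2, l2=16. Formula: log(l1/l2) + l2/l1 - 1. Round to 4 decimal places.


KL divergence for exponential family:
KL = log(l1/l2) + l2/l1 - 1.
log(2/16) = -2.079442.
16/2 = 8.0.
KL = -2.079442 + 8.0 - 1 = 4.9206

4.9206


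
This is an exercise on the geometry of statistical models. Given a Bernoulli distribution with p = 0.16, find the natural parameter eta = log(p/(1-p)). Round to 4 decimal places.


Natural parameter for Bernoulli: eta = log(p/(1-p)).
p = 0.16, 1-p = 0.84.
p/(1-p) = 0.190476.
eta = log(0.190476) = -1.6582

-1.6582


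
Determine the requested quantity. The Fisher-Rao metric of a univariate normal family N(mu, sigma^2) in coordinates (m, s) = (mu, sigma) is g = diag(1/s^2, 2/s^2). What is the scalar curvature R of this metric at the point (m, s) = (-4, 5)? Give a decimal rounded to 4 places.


The metric has the form g = (A dm^2 + B ds^2)/s^2 with A = 1, B = 2.
Substitute u = sqrt(A/B)*m: g = B*(du^2 + ds^2)/s^2, i.e. B times the
Poincare upper half-plane metric, which has constant Gaussian curvature -1.
Scaling a 2D metric by a constant c divides the Gaussian curvature by c,
so K = -1/B = -1/(2) = -0.5000 everywhere (the point (m, s) = (-4, 5) is irrelevant:
the curvature is constant).
Scalar curvature in dimension 2: R = 2K = -2/(2) = -1.0000.

-1.0000


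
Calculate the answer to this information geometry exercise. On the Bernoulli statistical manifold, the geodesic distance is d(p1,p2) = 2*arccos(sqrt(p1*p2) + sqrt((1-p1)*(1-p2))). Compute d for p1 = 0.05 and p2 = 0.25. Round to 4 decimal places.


Geodesic distance on Bernoulli manifold:
d(p1,p2) = 2*arccos(sqrt(p1*p2) + sqrt((1-p1)*(1-p2))).
sqrt(p1*p2) = sqrt(0.05*0.25) = 0.111803.
sqrt((1-p1)*(1-p2)) = sqrt(0.95*0.75) = 0.844097.
arg = 0.111803 + 0.844097 = 0.955901.
d = 2*arccos(0.955901) = 0.5962

0.5962


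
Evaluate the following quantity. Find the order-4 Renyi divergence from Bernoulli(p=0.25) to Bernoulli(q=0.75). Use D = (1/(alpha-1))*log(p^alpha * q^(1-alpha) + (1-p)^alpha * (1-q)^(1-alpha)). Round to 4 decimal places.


Renyi divergence of order alpha between Bernoulli distributions:
D = (1/(alpha-1))*log(p^alpha * q^(1-alpha) + (1-p)^alpha * (1-q)^(1-alpha)).
alpha = 4, p = 0.25, q = 0.75.
p^alpha * q^(1-alpha) = 0.25^4 * 0.75^-3 = 0.009259.
(1-p)^alpha * (1-q)^(1-alpha) = 0.75^4 * 0.25^-3 = 20.25.
sum = 0.009259 + 20.25 = 20.259259.
D = (1/3)*log(20.259259) = 1.0029

1.0029


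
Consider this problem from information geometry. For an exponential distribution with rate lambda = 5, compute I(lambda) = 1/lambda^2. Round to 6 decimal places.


Fisher information for exponential: I(lambda) = 1/lambda^2.
lambda = 5, lambda^2 = 25.
I = 1/25 = 0.040000

0.040000


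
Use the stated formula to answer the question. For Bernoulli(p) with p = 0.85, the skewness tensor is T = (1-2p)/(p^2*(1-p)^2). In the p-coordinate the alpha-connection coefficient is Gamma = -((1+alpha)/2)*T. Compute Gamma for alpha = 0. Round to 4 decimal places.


Skewness (Amari-Chentsov) tensor: T = (1-2p)/(p^2*(1-p)^2).
p = 0.85, 1-2p = -0.7, p^2 = 0.7225, (1-p)^2 = 0.0225.
T = -0.7/(0.7225 * 0.0225) = -43.060361.
In the p-coordinate, Gamma^(alpha) = Gamma^(0) - (alpha/2)*T with Gamma^(0) = (1/2)*g'(p) = -T/2,
so Gamma^(alpha) = -((1+alpha)/2)*T.
alpha = 0, -(1+alpha)/2 = -0.5.
Gamma = -0.5 * -43.060361 = 21.5302

21.5302


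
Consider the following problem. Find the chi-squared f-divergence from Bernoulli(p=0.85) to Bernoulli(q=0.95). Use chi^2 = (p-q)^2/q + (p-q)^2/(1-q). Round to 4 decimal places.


Chi-squared divergence between Bernoulli distributions:
chi^2 = (p-q)^2/q + (p-q)^2/(1-q).
p = 0.85, q = 0.95, p-q = -0.1.
(p-q)^2 = 0.01.
term1 = 0.01/0.95 = 0.010526.
term2 = 0.01/0.05 = 0.2.
chi^2 = 0.010526 + 0.2 = 0.2105

0.2105


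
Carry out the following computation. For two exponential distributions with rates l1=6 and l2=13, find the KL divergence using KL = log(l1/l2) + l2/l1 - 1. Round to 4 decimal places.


KL divergence for exponential family:
KL = log(l1/l2) + l2/l1 - 1.
log(6/13) = -0.77319.
13/6 = 2.166667.
KL = -0.77319 + 2.166667 - 1 = 0.3935

0.3935


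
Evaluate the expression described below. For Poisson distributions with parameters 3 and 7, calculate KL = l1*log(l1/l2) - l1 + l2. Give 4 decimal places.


KL divergence for Poisson:
KL = l1*log(l1/l2) - l1 + l2.
l1 = 3, l2 = 7.
log(3/7) = -0.847298.
l1*log(l1/l2) = 3 * -0.847298 = -2.541894.
KL = -2.541894 - 3 + 7 = 1.4581

1.4581


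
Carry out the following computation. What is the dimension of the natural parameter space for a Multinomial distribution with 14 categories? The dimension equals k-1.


Exponential family dimension calculation:
For Multinomial with k=14 categories, dim = k-1 = 13.

13


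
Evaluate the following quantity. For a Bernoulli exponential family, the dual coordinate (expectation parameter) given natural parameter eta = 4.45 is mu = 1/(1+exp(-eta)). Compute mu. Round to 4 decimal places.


Dual coordinate (expectation parameter) for Bernoulli:
mu = 1/(1+exp(-eta)).
eta = 4.45.
exp(-eta) = exp(-4.45) = 0.011679.
mu = 1/(1+0.011679) = 0.9885

0.9885


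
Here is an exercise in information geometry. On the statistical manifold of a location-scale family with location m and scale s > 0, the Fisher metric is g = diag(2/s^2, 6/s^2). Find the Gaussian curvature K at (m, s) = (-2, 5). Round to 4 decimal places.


The metric has the form g = (A dm^2 + B ds^2)/s^2 with A = 2, B = 6.
Substitute u = sqrt(A/B)*m: g = B*(du^2 + ds^2)/s^2, i.e. B times the
Poincare upper half-plane metric, which has constant Gaussian curvature -1.
Scaling a 2D metric by a constant c divides the Gaussian curvature by c,
so K = -1/B = -1/(6) = -0.1667 everywhere (the point (m, s) = (-2, 5) is irrelevant:
the curvature is constant).
The requested Gaussian curvature is K = -0.1667.

-0.1667


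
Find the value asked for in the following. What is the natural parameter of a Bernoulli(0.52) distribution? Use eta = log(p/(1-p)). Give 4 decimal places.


Natural parameter for Bernoulli: eta = log(p/(1-p)).
p = 0.52, 1-p = 0.48.
p/(1-p) = 1.083333.
eta = log(1.083333) = 0.0800

0.0800


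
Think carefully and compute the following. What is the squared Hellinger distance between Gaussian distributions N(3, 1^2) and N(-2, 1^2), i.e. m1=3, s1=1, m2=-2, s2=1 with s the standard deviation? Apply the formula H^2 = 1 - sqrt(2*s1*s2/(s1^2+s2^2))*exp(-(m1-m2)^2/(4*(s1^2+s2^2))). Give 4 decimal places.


Squared Hellinger distance for Gaussians:
H^2 = 1 - sqrt(2*s1*s2/(s1^2+s2^2)) * exp(-(m1-m2)^2/(4*(s1^2+s2^2))).
s1^2 = 1, s2^2 = 1, s1^2+s2^2 = 2.
sqrt(2*1*1/(2)) = 1.0.
(m1-m2)^2 = (5)^2 = 25.
exp(-25/(4*2)) = exp(-3.125) = 0.043937.
H^2 = 1 - 1.0*0.043937 = 0.9561

0.9561


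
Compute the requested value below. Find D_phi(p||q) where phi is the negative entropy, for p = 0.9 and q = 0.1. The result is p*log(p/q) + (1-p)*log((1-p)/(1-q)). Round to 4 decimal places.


Bregman divergence with negative entropy generator:
D = p*log(p/q) + (1-p)*log((1-p)/(1-q)).
p = 0.9, q = 0.1.
p*log(p/q) = 0.9*log(0.9/0.1) = 1.977502.
(1-p)*log((1-p)/(1-q)) = 0.1*log(0.1/0.9) = -0.219722.
D = 1.977502 + -0.219722 = 1.7578

1.7578


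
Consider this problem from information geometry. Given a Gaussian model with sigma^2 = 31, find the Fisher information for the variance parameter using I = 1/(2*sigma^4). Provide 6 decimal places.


Fisher information for variance: I(sigma^2) = 1/(2*sigma^4).
sigma^2 = 31, so sigma^4 = 961.
I = 1/(2*961) = 1/1922 = 0.000520

0.000520


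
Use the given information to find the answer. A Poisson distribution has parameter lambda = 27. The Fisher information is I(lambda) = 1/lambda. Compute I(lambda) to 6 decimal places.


Fisher information for Poisson: I(lambda) = 1/lambda.
lambda = 27.
I(lambda) = 1/27 = 0.037037

0.037037


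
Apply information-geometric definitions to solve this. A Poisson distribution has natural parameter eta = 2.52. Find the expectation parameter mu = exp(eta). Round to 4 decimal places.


Expectation parameter for Poisson exponential family:
mu = exp(eta).
eta = 2.52.
mu = exp(2.52) = 12.4286

12.4286


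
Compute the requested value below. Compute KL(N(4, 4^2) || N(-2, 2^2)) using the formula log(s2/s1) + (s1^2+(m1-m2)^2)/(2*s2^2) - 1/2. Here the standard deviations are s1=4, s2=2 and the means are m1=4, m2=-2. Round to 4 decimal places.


KL divergence between normal distributions:
KL = log(s2/s1) + (s1^2 + (m1-m2)^2)/(2*s2^2) - 1/2.
log(2/4) = -0.693147.
(4^2 + (4--2)^2)/(2*2^2) = (16 + 36)/8 = 6.5.
KL = -0.693147 + 6.5 - 0.5 = 5.3069

5.3069


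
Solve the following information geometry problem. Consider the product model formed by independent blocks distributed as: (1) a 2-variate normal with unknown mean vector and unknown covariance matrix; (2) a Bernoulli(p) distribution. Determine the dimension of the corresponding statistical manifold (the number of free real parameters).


The dimension of a statistical manifold equals the number of free
(independent) real parameters of the model. For a product of independent
blocks the parameter counts add.
- 2-variate normal: 2 (mean) + 2*3/2 = 3 (symmetric covariance) = 5.
- Bernoulli (p): 1.
Total = 5 + 1 = 6.
Dimension = 6

6


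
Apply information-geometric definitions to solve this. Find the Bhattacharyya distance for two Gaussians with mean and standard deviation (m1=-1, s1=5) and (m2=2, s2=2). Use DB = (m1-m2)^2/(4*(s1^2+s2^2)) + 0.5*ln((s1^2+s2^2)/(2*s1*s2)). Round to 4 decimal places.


Bhattacharyya distance between two Gaussians:
DB = (m1-m2)^2/(4*(s1^2+s2^2)) + (1/2)*ln((s1^2+s2^2)/(2*s1*s2)).
(m1-m2)^2 = (-3)^2 = 9.
s1^2+s2^2 = 25 + 4 = 29.
term1 = 9/116 = 0.077586.
term2 = 0.5*ln(29/20.0) = 0.185782.
DB = 0.077586 + 0.185782 = 0.2634

0.2634


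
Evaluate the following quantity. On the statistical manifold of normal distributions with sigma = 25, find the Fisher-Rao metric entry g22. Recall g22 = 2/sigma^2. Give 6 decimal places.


For the 2-parameter normal family, the Fisher metric has:
  g11 = 1/sigma^2, g22 = 2/sigma^2.
sigma = 25, sigma^2 = 625.
g22 = 0.003200

0.003200


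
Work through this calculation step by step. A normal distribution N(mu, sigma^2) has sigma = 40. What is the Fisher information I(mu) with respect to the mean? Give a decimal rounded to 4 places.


The Fisher information for the mean of a normal distribution is I(mu) = 1/sigma^2.
sigma = 40, so sigma^2 = 1600.
I(mu) = 1/1600 = 0.0006

0.0006


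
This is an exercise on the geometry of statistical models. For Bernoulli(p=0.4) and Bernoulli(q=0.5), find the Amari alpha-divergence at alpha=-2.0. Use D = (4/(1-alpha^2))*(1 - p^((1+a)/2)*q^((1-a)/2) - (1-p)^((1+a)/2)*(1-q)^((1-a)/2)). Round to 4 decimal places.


Amari alpha-divergence:
D = (4/(1-alpha^2))*(1 - p^((1+a)/2)*q^((1-a)/2) - (1-p)^((1+a)/2)*(1-q)^((1-a)/2)).
alpha = -2.0, p = 0.4, q = 0.5.
e1 = (1+alpha)/2 = -0.5, e2 = (1-alpha)/2 = 1.5.
t1 = p^e1 * q^e2 = 0.4^-0.5 * 0.5^1.5 = 0.559017.
t2 = (1-p)^e1 * (1-q)^e2 = 0.6^-0.5 * 0.5^1.5 = 0.456435.
4/(1-alpha^2) = -1.333333.
D = -1.333333*(1 - 0.559017 - 0.456435) = 0.0206

0.0206


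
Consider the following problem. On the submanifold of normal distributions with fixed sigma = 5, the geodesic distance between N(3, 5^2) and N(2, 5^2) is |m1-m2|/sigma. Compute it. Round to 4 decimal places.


On the fixed-variance normal subfamily, geodesic distance = |m1-m2|/sigma.
|3 - 2| = 1.
sigma = 5.
d = 1/5 = 0.2000

0.2000


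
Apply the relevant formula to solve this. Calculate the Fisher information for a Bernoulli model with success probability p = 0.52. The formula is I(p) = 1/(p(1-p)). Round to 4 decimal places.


For Bernoulli(p), Fisher information is I(p) = 1/(p*(1-p)).
p = 0.52, 1-p = 0.48.
p*(1-p) = 0.2496.
I(p) = 1/0.2496 = 4.0064

4.0064


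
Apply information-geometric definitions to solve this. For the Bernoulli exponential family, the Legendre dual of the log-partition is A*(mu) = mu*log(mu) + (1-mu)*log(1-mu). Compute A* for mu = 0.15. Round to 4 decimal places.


Legendre transform for Bernoulli:
A*(mu) = mu*log(mu) + (1-mu)*log(1-mu).
mu = 0.15, 1-mu = 0.85.
mu*log(mu) = 0.15*log(0.15) = -0.284568.
(1-mu)*log(1-mu) = 0.85*log(0.85) = -0.138141.
A* = -0.284568 + -0.138141 = -0.4227

-0.4227


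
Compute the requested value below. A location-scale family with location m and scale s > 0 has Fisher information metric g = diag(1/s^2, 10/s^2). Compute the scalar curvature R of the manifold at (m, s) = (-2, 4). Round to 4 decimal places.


The metric has the form g = (A dm^2 + B ds^2)/s^2 with A = 1, B = 10.
Substitute u = sqrt(A/B)*m: g = B*(du^2 + ds^2)/s^2, i.e. B times the
Poincare upper half-plane metric, which has constant Gaussian curvature -1.
Scaling a 2D metric by a constant c divides the Gaussian curvature by c,
so K = -1/B = -1/(10) = -0.1000 everywhere (the point (m, s) = (-2, 4) is irrelevant:
the curvature is constant).
Scalar curvature in dimension 2: R = 2K = -2/(10) = -0.2000.

-0.2000
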